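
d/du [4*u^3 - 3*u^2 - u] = 12*u^2 - 6*u - 1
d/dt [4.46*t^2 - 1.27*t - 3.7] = 8.92*t - 1.27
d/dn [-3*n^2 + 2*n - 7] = 2 - 6*n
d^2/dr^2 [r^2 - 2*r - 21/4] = 2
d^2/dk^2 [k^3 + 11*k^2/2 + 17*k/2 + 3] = 6*k + 11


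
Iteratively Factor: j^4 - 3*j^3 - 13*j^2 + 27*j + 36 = (j - 3)*(j^3 - 13*j - 12) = (j - 4)*(j - 3)*(j^2 + 4*j + 3) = (j - 4)*(j - 3)*(j + 1)*(j + 3)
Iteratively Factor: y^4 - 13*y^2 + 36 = (y - 2)*(y^3 + 2*y^2 - 9*y - 18) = (y - 3)*(y - 2)*(y^2 + 5*y + 6) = (y - 3)*(y - 2)*(y + 3)*(y + 2)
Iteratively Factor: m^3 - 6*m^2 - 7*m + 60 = (m - 5)*(m^2 - m - 12) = (m - 5)*(m - 4)*(m + 3)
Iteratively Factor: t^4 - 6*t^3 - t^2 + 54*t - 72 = (t - 3)*(t^3 - 3*t^2 - 10*t + 24) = (t - 3)*(t - 2)*(t^2 - t - 12) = (t - 3)*(t - 2)*(t + 3)*(t - 4)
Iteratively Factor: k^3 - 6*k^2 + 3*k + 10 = (k - 5)*(k^2 - k - 2) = (k - 5)*(k + 1)*(k - 2)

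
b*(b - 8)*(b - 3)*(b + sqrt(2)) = b^4 - 11*b^3 + sqrt(2)*b^3 - 11*sqrt(2)*b^2 + 24*b^2 + 24*sqrt(2)*b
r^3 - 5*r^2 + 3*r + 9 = (r - 3)^2*(r + 1)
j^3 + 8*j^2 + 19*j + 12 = (j + 1)*(j + 3)*(j + 4)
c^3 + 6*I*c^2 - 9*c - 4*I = (c + I)^2*(c + 4*I)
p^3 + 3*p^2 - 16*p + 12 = (p - 2)*(p - 1)*(p + 6)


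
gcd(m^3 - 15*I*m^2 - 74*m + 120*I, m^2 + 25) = m - 5*I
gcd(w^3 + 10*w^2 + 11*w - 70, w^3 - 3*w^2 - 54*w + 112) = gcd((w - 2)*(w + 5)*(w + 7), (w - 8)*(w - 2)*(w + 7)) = w^2 + 5*w - 14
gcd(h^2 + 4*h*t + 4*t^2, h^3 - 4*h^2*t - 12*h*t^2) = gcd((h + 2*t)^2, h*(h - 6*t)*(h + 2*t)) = h + 2*t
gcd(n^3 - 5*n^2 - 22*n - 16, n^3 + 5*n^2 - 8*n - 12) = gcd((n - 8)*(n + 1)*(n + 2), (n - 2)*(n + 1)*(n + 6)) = n + 1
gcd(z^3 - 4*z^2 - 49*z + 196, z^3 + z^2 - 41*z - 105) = z - 7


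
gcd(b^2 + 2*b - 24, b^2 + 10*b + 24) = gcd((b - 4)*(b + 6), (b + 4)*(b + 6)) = b + 6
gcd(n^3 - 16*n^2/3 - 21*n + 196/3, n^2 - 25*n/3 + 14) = n - 7/3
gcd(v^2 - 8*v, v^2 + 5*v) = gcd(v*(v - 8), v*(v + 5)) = v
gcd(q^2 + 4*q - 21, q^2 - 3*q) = q - 3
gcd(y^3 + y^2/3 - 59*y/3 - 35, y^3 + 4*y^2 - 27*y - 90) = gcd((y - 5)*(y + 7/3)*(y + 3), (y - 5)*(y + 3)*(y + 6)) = y^2 - 2*y - 15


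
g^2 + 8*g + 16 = (g + 4)^2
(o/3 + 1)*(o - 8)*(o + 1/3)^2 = o^4/3 - 13*o^3/9 - 245*o^2/27 - 149*o/27 - 8/9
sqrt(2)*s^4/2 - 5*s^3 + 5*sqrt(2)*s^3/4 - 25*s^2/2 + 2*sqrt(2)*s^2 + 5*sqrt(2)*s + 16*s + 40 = (s + 5/2)*(s - 4*sqrt(2))*(s - 2*sqrt(2))*(sqrt(2)*s/2 + 1)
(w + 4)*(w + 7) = w^2 + 11*w + 28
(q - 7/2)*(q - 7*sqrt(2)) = q^2 - 7*sqrt(2)*q - 7*q/2 + 49*sqrt(2)/2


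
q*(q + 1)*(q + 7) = q^3 + 8*q^2 + 7*q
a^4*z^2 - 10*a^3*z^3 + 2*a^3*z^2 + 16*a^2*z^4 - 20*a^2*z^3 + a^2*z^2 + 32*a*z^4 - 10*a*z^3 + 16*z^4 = (a - 8*z)*(a - 2*z)*(a*z + z)^2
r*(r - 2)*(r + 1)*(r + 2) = r^4 + r^3 - 4*r^2 - 4*r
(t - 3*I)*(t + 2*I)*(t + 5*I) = t^3 + 4*I*t^2 + 11*t + 30*I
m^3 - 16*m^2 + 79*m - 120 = (m - 8)*(m - 5)*(m - 3)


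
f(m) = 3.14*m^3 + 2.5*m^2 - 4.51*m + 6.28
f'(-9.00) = 713.51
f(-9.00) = -2039.69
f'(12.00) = 1411.97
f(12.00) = 5738.08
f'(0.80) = 5.52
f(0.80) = 5.88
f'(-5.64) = 266.94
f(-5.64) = -452.09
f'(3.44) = 124.16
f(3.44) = 148.17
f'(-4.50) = 163.74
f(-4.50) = -208.93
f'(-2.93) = 61.71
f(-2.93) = -38.03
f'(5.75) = 335.69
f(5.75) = 659.95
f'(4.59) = 216.90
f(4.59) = 341.90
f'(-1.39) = 6.74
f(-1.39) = 8.95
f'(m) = 9.42*m^2 + 5.0*m - 4.51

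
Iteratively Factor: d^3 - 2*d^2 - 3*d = (d + 1)*(d^2 - 3*d) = d*(d + 1)*(d - 3)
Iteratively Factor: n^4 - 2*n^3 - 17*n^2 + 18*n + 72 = (n + 3)*(n^3 - 5*n^2 - 2*n + 24) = (n - 3)*(n + 3)*(n^2 - 2*n - 8) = (n - 3)*(n + 2)*(n + 3)*(n - 4)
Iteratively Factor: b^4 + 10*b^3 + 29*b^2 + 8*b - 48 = (b - 1)*(b^3 + 11*b^2 + 40*b + 48) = (b - 1)*(b + 4)*(b^2 + 7*b + 12) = (b - 1)*(b + 3)*(b + 4)*(b + 4)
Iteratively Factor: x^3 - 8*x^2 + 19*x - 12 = (x - 1)*(x^2 - 7*x + 12) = (x - 3)*(x - 1)*(x - 4)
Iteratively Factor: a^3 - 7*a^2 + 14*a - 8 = (a - 1)*(a^2 - 6*a + 8) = (a - 2)*(a - 1)*(a - 4)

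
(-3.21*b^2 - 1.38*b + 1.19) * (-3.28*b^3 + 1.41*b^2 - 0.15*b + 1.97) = 10.5288*b^5 + 0.000300000000000189*b^4 - 5.3675*b^3 - 4.4388*b^2 - 2.8971*b + 2.3443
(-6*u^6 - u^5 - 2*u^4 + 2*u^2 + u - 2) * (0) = 0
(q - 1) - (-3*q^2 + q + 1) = 3*q^2 - 2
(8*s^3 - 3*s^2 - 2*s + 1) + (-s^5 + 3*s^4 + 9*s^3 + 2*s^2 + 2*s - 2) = -s^5 + 3*s^4 + 17*s^3 - s^2 - 1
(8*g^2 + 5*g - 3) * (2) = 16*g^2 + 10*g - 6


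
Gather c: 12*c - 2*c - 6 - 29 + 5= 10*c - 30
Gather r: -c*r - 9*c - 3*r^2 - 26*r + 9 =-9*c - 3*r^2 + r*(-c - 26) + 9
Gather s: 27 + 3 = 30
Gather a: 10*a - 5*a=5*a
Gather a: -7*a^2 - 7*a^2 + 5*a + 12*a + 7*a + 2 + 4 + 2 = -14*a^2 + 24*a + 8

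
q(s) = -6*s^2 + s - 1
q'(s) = 1 - 12*s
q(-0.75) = -5.12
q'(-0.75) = 10.00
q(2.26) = -29.39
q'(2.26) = -26.12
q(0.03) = -0.98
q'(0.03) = 0.64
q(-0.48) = -2.86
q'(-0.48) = 6.76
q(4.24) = -104.63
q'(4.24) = -49.88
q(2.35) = -31.78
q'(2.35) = -27.20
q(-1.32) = -12.77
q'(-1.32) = 16.84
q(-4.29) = -115.71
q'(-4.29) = 52.48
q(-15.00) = -1366.00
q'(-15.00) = 181.00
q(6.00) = -211.00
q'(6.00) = -71.00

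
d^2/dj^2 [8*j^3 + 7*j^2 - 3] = 48*j + 14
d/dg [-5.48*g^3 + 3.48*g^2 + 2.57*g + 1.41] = -16.44*g^2 + 6.96*g + 2.57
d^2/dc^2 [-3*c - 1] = 0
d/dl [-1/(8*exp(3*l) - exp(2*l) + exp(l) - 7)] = (24*exp(2*l) - 2*exp(l) + 1)*exp(l)/(8*exp(3*l) - exp(2*l) + exp(l) - 7)^2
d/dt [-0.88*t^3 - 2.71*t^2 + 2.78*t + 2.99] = -2.64*t^2 - 5.42*t + 2.78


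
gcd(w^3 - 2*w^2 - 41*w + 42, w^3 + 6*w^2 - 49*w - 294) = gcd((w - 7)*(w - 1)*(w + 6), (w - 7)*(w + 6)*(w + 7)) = w^2 - w - 42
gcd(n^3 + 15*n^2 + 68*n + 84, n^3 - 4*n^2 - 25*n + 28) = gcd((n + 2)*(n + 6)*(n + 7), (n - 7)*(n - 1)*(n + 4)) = 1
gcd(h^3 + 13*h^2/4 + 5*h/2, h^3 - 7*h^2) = h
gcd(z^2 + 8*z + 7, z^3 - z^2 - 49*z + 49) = z + 7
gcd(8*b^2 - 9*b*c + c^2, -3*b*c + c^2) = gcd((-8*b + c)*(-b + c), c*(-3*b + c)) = 1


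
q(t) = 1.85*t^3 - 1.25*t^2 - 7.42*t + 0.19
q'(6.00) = 177.38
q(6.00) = 310.27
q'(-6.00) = 207.38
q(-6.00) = -399.89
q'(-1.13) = 2.49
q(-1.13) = 4.31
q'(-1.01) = 0.77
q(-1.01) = 4.50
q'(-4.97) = 142.09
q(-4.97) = -220.92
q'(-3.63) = 74.79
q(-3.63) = -77.84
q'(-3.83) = 83.57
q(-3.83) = -93.66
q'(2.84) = 30.24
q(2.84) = 11.41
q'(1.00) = -4.37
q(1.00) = -6.63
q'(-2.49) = 33.22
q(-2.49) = -17.65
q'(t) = 5.55*t^2 - 2.5*t - 7.42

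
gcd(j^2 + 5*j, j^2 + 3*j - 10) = j + 5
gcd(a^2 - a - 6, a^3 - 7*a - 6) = a^2 - a - 6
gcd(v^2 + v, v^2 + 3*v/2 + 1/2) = v + 1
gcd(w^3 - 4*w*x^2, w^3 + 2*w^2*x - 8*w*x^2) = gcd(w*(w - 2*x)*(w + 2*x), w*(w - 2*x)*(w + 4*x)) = -w^2 + 2*w*x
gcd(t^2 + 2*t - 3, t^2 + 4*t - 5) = t - 1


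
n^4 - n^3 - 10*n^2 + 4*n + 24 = (n - 3)*(n - 2)*(n + 2)^2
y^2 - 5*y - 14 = (y - 7)*(y + 2)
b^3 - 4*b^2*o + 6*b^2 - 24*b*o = b*(b + 6)*(b - 4*o)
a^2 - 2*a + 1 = (a - 1)^2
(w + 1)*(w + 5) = w^2 + 6*w + 5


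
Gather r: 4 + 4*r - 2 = 4*r + 2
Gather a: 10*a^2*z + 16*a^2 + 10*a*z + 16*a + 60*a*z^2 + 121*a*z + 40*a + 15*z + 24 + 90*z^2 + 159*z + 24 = a^2*(10*z + 16) + a*(60*z^2 + 131*z + 56) + 90*z^2 + 174*z + 48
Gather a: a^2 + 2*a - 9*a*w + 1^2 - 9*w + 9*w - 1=a^2 + a*(2 - 9*w)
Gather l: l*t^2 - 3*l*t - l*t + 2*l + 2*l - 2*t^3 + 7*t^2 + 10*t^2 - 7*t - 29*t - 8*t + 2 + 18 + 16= l*(t^2 - 4*t + 4) - 2*t^3 + 17*t^2 - 44*t + 36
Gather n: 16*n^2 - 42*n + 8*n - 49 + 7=16*n^2 - 34*n - 42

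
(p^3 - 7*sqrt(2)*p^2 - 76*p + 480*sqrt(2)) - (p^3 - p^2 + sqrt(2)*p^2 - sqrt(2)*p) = -8*sqrt(2)*p^2 + p^2 - 76*p + sqrt(2)*p + 480*sqrt(2)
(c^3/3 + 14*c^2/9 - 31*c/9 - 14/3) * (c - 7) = c^4/3 - 7*c^3/9 - 43*c^2/3 + 175*c/9 + 98/3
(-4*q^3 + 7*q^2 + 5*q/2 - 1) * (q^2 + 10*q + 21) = -4*q^5 - 33*q^4 - 23*q^3/2 + 171*q^2 + 85*q/2 - 21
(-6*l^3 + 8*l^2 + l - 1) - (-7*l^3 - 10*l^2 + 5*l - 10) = l^3 + 18*l^2 - 4*l + 9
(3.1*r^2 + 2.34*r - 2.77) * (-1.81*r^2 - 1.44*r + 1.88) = -5.611*r^4 - 8.6994*r^3 + 7.4721*r^2 + 8.388*r - 5.2076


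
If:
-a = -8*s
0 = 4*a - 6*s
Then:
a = 0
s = 0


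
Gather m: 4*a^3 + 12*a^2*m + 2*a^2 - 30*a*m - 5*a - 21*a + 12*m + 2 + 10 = 4*a^3 + 2*a^2 - 26*a + m*(12*a^2 - 30*a + 12) + 12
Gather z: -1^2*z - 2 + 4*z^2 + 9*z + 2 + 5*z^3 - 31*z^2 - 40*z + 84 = 5*z^3 - 27*z^2 - 32*z + 84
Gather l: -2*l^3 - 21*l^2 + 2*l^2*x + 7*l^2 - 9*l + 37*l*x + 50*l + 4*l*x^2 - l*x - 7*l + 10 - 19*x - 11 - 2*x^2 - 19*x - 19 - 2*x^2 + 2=-2*l^3 + l^2*(2*x - 14) + l*(4*x^2 + 36*x + 34) - 4*x^2 - 38*x - 18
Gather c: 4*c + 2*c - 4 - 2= 6*c - 6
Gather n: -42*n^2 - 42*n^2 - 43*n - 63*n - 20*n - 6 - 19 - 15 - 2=-84*n^2 - 126*n - 42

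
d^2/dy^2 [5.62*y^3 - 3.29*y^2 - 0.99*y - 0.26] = 33.72*y - 6.58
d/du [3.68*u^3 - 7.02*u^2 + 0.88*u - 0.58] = 11.04*u^2 - 14.04*u + 0.88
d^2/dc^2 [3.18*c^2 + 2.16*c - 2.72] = 6.36000000000000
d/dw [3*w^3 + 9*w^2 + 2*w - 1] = 9*w^2 + 18*w + 2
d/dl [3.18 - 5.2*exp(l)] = -5.2*exp(l)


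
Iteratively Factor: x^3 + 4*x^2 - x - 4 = (x - 1)*(x^2 + 5*x + 4) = (x - 1)*(x + 4)*(x + 1)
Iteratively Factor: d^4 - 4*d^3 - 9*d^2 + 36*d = (d)*(d^3 - 4*d^2 - 9*d + 36) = d*(d - 4)*(d^2 - 9) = d*(d - 4)*(d + 3)*(d - 3)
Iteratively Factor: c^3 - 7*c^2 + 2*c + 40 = (c - 5)*(c^2 - 2*c - 8) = (c - 5)*(c + 2)*(c - 4)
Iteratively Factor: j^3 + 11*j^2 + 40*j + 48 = (j + 4)*(j^2 + 7*j + 12) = (j + 4)^2*(j + 3)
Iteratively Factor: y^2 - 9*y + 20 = (y - 5)*(y - 4)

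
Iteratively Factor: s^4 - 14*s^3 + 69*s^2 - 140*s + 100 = (s - 2)*(s^3 - 12*s^2 + 45*s - 50) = (s - 5)*(s - 2)*(s^2 - 7*s + 10) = (s - 5)^2*(s - 2)*(s - 2)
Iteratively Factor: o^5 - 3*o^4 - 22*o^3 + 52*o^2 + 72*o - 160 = (o - 5)*(o^4 + 2*o^3 - 12*o^2 - 8*o + 32) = (o - 5)*(o + 4)*(o^3 - 2*o^2 - 4*o + 8) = (o - 5)*(o + 2)*(o + 4)*(o^2 - 4*o + 4) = (o - 5)*(o - 2)*(o + 2)*(o + 4)*(o - 2)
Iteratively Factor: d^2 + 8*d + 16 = (d + 4)*(d + 4)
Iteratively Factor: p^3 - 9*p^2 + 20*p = (p)*(p^2 - 9*p + 20) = p*(p - 5)*(p - 4)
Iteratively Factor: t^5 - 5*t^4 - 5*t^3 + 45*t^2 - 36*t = (t - 3)*(t^4 - 2*t^3 - 11*t^2 + 12*t) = (t - 4)*(t - 3)*(t^3 + 2*t^2 - 3*t) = (t - 4)*(t - 3)*(t + 3)*(t^2 - t) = (t - 4)*(t - 3)*(t - 1)*(t + 3)*(t)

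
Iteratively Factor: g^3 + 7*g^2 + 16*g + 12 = (g + 3)*(g^2 + 4*g + 4) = (g + 2)*(g + 3)*(g + 2)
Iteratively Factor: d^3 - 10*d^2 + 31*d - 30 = (d - 3)*(d^2 - 7*d + 10) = (d - 5)*(d - 3)*(d - 2)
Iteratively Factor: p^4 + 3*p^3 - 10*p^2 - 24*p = (p + 4)*(p^3 - p^2 - 6*p) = (p - 3)*(p + 4)*(p^2 + 2*p) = p*(p - 3)*(p + 4)*(p + 2)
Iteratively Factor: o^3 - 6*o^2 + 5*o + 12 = (o - 3)*(o^2 - 3*o - 4) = (o - 3)*(o + 1)*(o - 4)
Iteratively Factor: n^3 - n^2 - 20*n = (n - 5)*(n^2 + 4*n) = n*(n - 5)*(n + 4)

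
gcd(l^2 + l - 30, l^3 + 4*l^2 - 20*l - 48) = l + 6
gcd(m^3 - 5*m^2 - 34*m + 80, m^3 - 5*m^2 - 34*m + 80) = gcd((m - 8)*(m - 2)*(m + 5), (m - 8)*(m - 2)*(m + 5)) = m^3 - 5*m^2 - 34*m + 80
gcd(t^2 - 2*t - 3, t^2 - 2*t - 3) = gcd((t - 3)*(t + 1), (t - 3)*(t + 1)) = t^2 - 2*t - 3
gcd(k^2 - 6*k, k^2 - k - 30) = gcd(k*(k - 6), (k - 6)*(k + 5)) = k - 6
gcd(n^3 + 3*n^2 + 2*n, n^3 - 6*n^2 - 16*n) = n^2 + 2*n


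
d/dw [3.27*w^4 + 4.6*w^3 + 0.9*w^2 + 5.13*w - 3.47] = 13.08*w^3 + 13.8*w^2 + 1.8*w + 5.13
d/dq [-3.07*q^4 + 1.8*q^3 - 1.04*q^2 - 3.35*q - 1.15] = -12.28*q^3 + 5.4*q^2 - 2.08*q - 3.35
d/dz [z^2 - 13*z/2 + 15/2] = 2*z - 13/2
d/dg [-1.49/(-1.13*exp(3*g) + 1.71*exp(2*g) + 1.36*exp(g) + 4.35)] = (-5.0511*exp(2*g) + 5.0958*exp(g) + 2.0264)*exp(g)/(-1.13*exp(3*g) + 1.71*exp(2*g) + 1.36*exp(g) + 4.35)^2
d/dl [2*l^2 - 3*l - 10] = 4*l - 3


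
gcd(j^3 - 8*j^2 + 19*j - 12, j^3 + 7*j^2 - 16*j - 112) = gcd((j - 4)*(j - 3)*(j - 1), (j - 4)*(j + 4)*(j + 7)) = j - 4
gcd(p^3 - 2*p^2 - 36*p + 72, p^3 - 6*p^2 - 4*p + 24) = p^2 - 8*p + 12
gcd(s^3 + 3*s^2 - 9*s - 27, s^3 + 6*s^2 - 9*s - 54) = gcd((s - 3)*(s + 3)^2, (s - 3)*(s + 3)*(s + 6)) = s^2 - 9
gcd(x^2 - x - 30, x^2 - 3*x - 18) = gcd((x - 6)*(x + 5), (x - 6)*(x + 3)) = x - 6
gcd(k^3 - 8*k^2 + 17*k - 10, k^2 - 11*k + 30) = k - 5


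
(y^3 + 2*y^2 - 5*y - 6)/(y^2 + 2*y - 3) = (y^2 - y - 2)/(y - 1)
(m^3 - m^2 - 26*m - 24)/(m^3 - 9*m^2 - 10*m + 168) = (m + 1)/(m - 7)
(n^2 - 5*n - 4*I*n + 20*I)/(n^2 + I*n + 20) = (n - 5)/(n + 5*I)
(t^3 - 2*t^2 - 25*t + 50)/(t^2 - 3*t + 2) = (t^2 - 25)/(t - 1)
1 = 1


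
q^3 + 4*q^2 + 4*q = q*(q + 2)^2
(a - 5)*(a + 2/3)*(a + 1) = a^3 - 10*a^2/3 - 23*a/3 - 10/3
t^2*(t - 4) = t^3 - 4*t^2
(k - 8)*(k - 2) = k^2 - 10*k + 16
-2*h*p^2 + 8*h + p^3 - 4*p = (-2*h + p)*(p - 2)*(p + 2)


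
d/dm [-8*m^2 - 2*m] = -16*m - 2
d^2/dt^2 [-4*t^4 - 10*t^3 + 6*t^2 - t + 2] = -48*t^2 - 60*t + 12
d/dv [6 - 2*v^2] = -4*v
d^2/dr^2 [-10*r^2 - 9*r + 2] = -20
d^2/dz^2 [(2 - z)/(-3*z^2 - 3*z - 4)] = 6*((1 - 3*z)*(3*z^2 + 3*z + 4) + 3*(z - 2)*(2*z + 1)^2)/(3*z^2 + 3*z + 4)^3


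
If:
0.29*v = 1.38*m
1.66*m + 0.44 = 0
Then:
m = -0.27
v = -1.26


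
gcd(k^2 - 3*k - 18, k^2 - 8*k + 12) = k - 6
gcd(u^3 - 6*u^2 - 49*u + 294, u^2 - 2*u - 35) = u - 7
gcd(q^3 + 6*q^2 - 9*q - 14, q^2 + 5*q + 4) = q + 1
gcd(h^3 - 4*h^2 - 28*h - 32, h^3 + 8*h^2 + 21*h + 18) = h + 2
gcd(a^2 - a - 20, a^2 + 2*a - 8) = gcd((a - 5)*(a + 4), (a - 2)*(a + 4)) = a + 4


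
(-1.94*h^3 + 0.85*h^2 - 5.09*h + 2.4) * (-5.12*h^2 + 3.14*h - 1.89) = 9.9328*h^5 - 10.4436*h^4 + 32.3964*h^3 - 29.8771*h^2 + 17.1561*h - 4.536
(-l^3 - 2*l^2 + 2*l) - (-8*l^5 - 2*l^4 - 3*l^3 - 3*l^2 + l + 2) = 8*l^5 + 2*l^4 + 2*l^3 + l^2 + l - 2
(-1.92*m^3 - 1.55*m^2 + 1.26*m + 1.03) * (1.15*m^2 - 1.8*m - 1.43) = -2.208*m^5 + 1.6735*m^4 + 6.9846*m^3 + 1.133*m^2 - 3.6558*m - 1.4729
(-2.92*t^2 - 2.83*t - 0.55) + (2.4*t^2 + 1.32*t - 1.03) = -0.52*t^2 - 1.51*t - 1.58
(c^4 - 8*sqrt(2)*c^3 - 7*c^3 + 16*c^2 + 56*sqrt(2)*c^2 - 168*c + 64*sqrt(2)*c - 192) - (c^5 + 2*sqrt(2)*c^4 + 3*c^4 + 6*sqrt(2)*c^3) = -c^5 - 2*sqrt(2)*c^4 - 2*c^4 - 14*sqrt(2)*c^3 - 7*c^3 + 16*c^2 + 56*sqrt(2)*c^2 - 168*c + 64*sqrt(2)*c - 192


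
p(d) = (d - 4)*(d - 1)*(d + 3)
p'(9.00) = 196.00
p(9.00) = 480.00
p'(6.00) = 73.00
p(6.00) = 90.00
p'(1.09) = -11.80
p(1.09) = -1.07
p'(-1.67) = 4.05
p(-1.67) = 20.13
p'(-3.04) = 28.88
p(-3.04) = -1.14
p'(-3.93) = 51.05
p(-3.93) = -36.36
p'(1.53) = -10.10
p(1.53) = -5.93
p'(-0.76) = -6.23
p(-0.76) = 18.77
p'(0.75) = -12.31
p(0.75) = 3.05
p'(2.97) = 3.58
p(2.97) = -12.11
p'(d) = (d - 4)*(d - 1) + (d - 4)*(d + 3) + (d - 1)*(d + 3) = 3*d^2 - 4*d - 11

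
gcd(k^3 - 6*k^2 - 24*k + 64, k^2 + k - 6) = k - 2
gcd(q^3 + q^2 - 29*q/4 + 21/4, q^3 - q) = q - 1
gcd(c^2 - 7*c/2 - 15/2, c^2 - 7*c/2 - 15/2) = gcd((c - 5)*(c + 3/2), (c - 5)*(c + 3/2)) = c^2 - 7*c/2 - 15/2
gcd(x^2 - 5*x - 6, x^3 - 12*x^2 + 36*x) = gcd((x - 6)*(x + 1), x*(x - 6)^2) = x - 6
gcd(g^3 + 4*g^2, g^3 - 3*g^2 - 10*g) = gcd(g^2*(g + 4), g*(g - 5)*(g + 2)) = g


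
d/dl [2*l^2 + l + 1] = 4*l + 1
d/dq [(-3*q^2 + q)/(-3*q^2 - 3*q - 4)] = 4*(3*q^2 + 6*q - 1)/(9*q^4 + 18*q^3 + 33*q^2 + 24*q + 16)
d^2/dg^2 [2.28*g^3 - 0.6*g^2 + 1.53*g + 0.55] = 13.68*g - 1.2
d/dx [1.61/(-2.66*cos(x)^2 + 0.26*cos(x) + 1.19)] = (0.4186 - 8.5652*cos(x))*sin(x)/(-2.66*cos(x)^2 + 0.26*cos(x) + 1.19)^2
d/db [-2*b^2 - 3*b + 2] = -4*b - 3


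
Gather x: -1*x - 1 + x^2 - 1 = x^2 - x - 2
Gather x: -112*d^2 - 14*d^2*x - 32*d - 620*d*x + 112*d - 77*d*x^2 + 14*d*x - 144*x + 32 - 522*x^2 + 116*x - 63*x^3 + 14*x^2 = -112*d^2 + 80*d - 63*x^3 + x^2*(-77*d - 508) + x*(-14*d^2 - 606*d - 28) + 32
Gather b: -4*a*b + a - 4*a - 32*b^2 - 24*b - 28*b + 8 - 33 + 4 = -3*a - 32*b^2 + b*(-4*a - 52) - 21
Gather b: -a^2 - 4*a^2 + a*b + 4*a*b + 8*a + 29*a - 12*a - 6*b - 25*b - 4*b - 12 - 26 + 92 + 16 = -5*a^2 + 25*a + b*(5*a - 35) + 70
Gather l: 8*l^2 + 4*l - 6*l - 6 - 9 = 8*l^2 - 2*l - 15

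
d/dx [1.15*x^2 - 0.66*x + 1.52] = 2.3*x - 0.66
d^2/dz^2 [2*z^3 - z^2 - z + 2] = 12*z - 2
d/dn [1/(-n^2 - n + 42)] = (2*n + 1)/(n^2 + n - 42)^2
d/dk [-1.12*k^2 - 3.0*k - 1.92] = -2.24*k - 3.0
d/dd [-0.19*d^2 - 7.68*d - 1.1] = -0.38*d - 7.68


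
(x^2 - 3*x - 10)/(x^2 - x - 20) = (x + 2)/(x + 4)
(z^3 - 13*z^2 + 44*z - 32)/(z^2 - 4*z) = z - 9 + 8/z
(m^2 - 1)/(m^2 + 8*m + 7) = (m - 1)/(m + 7)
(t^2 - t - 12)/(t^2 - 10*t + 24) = (t + 3)/(t - 6)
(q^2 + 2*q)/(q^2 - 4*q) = (q + 2)/(q - 4)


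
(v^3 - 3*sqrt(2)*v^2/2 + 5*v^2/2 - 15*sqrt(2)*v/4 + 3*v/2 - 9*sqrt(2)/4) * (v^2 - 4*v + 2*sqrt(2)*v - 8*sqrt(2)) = v^5 - 3*v^4/2 + sqrt(2)*v^4/2 - 29*v^3/2 - 3*sqrt(2)*v^3/4 - 17*sqrt(2)*v^2/4 + 3*v^2 - 3*sqrt(2)*v + 51*v + 36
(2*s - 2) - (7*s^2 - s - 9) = -7*s^2 + 3*s + 7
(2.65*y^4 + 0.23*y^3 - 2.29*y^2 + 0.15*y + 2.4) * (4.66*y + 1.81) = 12.349*y^5 + 5.8683*y^4 - 10.2551*y^3 - 3.4459*y^2 + 11.4555*y + 4.344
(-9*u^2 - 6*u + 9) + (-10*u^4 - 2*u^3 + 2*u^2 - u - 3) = -10*u^4 - 2*u^3 - 7*u^2 - 7*u + 6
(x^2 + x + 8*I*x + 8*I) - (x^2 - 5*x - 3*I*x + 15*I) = 6*x + 11*I*x - 7*I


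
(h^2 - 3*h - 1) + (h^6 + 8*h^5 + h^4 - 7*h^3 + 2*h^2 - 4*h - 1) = h^6 + 8*h^5 + h^4 - 7*h^3 + 3*h^2 - 7*h - 2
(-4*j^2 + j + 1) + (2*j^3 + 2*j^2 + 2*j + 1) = 2*j^3 - 2*j^2 + 3*j + 2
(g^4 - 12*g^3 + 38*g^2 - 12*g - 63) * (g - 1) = g^5 - 13*g^4 + 50*g^3 - 50*g^2 - 51*g + 63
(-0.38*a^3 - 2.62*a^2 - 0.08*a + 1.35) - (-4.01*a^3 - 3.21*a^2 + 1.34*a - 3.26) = 3.63*a^3 + 0.59*a^2 - 1.42*a + 4.61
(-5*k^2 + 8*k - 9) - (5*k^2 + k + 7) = -10*k^2 + 7*k - 16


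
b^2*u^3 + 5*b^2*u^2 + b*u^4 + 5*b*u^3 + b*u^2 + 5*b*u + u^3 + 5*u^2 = u*(b + u)*(u + 5)*(b*u + 1)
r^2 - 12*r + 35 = (r - 7)*(r - 5)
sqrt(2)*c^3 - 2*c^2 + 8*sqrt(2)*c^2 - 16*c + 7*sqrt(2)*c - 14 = (c + 7)*(c - sqrt(2))*(sqrt(2)*c + sqrt(2))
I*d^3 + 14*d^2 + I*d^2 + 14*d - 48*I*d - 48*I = (d - 8*I)*(d - 6*I)*(I*d + I)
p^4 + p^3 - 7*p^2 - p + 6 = (p - 2)*(p - 1)*(p + 1)*(p + 3)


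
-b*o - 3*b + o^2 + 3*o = (-b + o)*(o + 3)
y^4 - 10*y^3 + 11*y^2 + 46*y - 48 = (y - 8)*(y - 3)*(y - 1)*(y + 2)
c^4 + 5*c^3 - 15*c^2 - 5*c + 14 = (c - 2)*(c - 1)*(c + 1)*(c + 7)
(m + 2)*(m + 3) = m^2 + 5*m + 6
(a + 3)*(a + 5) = a^2 + 8*a + 15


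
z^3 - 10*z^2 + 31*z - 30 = (z - 5)*(z - 3)*(z - 2)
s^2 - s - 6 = (s - 3)*(s + 2)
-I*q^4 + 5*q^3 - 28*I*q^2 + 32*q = q*(q - 4*I)*(q + 8*I)*(-I*q + 1)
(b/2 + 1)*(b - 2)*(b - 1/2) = b^3/2 - b^2/4 - 2*b + 1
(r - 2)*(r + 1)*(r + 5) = r^3 + 4*r^2 - 7*r - 10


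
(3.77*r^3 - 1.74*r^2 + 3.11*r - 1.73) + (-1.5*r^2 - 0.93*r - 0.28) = 3.77*r^3 - 3.24*r^2 + 2.18*r - 2.01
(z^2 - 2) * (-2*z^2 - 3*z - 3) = -2*z^4 - 3*z^3 + z^2 + 6*z + 6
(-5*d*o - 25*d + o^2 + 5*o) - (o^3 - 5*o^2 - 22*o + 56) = -5*d*o - 25*d - o^3 + 6*o^2 + 27*o - 56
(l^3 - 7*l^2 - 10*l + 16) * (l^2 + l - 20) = l^5 - 6*l^4 - 37*l^3 + 146*l^2 + 216*l - 320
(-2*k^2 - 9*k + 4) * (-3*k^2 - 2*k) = 6*k^4 + 31*k^3 + 6*k^2 - 8*k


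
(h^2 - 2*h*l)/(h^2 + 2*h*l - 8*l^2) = h/(h + 4*l)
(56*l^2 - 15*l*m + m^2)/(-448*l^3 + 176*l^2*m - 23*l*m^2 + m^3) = -1/(8*l - m)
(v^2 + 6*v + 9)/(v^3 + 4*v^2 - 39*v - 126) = (v + 3)/(v^2 + v - 42)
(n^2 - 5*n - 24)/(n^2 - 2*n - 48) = (n + 3)/(n + 6)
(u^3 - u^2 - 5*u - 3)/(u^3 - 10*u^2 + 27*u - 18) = (u^2 + 2*u + 1)/(u^2 - 7*u + 6)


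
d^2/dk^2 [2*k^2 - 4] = 4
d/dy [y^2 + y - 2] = 2*y + 1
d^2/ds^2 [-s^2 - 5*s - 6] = -2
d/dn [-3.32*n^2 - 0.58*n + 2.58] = -6.64*n - 0.58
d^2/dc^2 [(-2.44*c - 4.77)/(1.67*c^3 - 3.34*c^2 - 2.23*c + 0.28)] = (-40.829496*c^5 - 77.977644*c^4 + 353.08476*c^3 - 198.998202*c^2 - 213.4761*c - 59.410346)/(4.657463*c^9 - 27.944778*c^8 + 37.231815*c^7 + 39.713936*c^6 - 59.087439*c^5 - 46.714242*c^4 + 1.816193*c^3 + 3.391668*c^2 - 0.524496*c + 0.021952)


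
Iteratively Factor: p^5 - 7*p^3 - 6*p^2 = (p)*(p^4 - 7*p^2 - 6*p) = p*(p + 1)*(p^3 - p^2 - 6*p) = p*(p - 3)*(p + 1)*(p^2 + 2*p) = p*(p - 3)*(p + 1)*(p + 2)*(p)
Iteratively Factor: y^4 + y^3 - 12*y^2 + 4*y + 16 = (y - 2)*(y^3 + 3*y^2 - 6*y - 8) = (y - 2)*(y + 1)*(y^2 + 2*y - 8) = (y - 2)^2*(y + 1)*(y + 4)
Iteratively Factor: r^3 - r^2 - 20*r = (r + 4)*(r^2 - 5*r) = (r - 5)*(r + 4)*(r)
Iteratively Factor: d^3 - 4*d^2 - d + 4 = (d + 1)*(d^2 - 5*d + 4) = (d - 4)*(d + 1)*(d - 1)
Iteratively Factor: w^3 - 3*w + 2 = (w - 1)*(w^2 + w - 2) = (w - 1)*(w + 2)*(w - 1)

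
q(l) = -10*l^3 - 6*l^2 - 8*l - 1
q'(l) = -30*l^2 - 12*l - 8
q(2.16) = -147.05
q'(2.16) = -173.89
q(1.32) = -45.01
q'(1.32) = -76.11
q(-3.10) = 264.05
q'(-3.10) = -259.10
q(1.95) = -113.56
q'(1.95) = -145.48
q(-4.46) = 802.50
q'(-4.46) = -551.23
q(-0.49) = 2.66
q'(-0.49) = -9.32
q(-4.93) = 1090.84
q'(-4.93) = -677.99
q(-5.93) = 1920.73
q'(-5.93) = -991.79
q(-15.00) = 32519.00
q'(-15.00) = -6578.00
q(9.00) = -7849.00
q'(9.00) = -2546.00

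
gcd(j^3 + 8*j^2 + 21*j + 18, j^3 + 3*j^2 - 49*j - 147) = j + 3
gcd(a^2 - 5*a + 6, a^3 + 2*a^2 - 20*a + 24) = a - 2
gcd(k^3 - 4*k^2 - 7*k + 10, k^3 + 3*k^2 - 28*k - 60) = k^2 - 3*k - 10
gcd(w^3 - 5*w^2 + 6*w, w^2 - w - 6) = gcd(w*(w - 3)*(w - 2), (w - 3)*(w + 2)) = w - 3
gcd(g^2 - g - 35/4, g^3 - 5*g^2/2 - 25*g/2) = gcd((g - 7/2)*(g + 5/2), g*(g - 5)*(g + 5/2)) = g + 5/2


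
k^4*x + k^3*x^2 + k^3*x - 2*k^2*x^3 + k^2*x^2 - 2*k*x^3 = k*(k - x)*(k + 2*x)*(k*x + x)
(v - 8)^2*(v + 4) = v^3 - 12*v^2 + 256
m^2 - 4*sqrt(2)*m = m*(m - 4*sqrt(2))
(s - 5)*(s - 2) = s^2 - 7*s + 10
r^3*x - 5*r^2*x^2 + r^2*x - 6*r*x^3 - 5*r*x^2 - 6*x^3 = (r - 6*x)*(r + x)*(r*x + x)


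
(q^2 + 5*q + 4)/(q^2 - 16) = (q + 1)/(q - 4)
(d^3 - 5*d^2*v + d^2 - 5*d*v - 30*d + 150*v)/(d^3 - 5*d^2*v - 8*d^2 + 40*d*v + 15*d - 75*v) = (d + 6)/(d - 3)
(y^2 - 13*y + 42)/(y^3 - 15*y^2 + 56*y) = (y - 6)/(y*(y - 8))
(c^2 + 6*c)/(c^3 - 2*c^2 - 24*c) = (c + 6)/(c^2 - 2*c - 24)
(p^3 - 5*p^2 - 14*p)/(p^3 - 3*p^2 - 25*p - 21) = p*(p + 2)/(p^2 + 4*p + 3)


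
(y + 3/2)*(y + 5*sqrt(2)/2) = y^2 + 3*y/2 + 5*sqrt(2)*y/2 + 15*sqrt(2)/4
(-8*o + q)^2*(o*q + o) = 64*o^3*q + 64*o^3 - 16*o^2*q^2 - 16*o^2*q + o*q^3 + o*q^2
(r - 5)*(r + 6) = r^2 + r - 30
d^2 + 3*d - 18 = (d - 3)*(d + 6)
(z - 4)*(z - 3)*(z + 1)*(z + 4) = z^4 - 2*z^3 - 19*z^2 + 32*z + 48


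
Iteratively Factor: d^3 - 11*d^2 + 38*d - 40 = (d - 4)*(d^2 - 7*d + 10) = (d - 4)*(d - 2)*(d - 5)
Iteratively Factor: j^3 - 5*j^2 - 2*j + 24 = (j + 2)*(j^2 - 7*j + 12) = (j - 4)*(j + 2)*(j - 3)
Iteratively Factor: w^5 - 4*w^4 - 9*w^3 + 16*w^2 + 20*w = (w + 2)*(w^4 - 6*w^3 + 3*w^2 + 10*w) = (w + 1)*(w + 2)*(w^3 - 7*w^2 + 10*w) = w*(w + 1)*(w + 2)*(w^2 - 7*w + 10) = w*(w - 5)*(w + 1)*(w + 2)*(w - 2)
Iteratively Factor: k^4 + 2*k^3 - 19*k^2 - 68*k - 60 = (k + 2)*(k^3 - 19*k - 30) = (k + 2)^2*(k^2 - 2*k - 15) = (k - 5)*(k + 2)^2*(k + 3)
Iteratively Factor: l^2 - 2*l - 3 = (l + 1)*(l - 3)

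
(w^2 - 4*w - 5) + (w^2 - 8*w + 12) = 2*w^2 - 12*w + 7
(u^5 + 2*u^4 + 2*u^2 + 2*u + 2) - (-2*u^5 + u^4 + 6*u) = 3*u^5 + u^4 + 2*u^2 - 4*u + 2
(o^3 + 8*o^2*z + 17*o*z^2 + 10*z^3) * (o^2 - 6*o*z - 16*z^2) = o^5 + 2*o^4*z - 47*o^3*z^2 - 220*o^2*z^3 - 332*o*z^4 - 160*z^5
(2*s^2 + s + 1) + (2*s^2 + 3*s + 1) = 4*s^2 + 4*s + 2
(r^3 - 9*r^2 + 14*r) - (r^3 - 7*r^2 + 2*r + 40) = -2*r^2 + 12*r - 40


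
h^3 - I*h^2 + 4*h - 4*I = (h - 2*I)*(h - I)*(h + 2*I)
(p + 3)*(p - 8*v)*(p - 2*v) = p^3 - 10*p^2*v + 3*p^2 + 16*p*v^2 - 30*p*v + 48*v^2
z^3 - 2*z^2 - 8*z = z*(z - 4)*(z + 2)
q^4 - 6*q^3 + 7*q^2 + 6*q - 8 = (q - 4)*(q - 2)*(q - 1)*(q + 1)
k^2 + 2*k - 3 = (k - 1)*(k + 3)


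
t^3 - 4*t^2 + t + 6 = (t - 3)*(t - 2)*(t + 1)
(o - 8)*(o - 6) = o^2 - 14*o + 48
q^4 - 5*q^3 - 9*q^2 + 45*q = q*(q - 5)*(q - 3)*(q + 3)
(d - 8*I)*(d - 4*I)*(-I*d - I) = -I*d^3 - 12*d^2 - I*d^2 - 12*d + 32*I*d + 32*I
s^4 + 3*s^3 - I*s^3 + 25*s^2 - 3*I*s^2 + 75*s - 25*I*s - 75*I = (s + 3)*(s - 5*I)*(s - I)*(s + 5*I)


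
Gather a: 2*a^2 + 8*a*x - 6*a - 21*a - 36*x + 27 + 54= 2*a^2 + a*(8*x - 27) - 36*x + 81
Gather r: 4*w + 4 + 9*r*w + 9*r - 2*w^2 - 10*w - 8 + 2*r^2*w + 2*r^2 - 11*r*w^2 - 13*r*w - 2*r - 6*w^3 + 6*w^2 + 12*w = r^2*(2*w + 2) + r*(-11*w^2 - 4*w + 7) - 6*w^3 + 4*w^2 + 6*w - 4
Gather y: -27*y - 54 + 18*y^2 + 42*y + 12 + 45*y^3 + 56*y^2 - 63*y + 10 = 45*y^3 + 74*y^2 - 48*y - 32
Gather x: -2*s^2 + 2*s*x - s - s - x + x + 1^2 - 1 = -2*s^2 + 2*s*x - 2*s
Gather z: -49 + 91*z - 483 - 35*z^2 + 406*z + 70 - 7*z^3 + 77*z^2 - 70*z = -7*z^3 + 42*z^2 + 427*z - 462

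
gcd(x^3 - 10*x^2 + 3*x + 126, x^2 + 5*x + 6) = x + 3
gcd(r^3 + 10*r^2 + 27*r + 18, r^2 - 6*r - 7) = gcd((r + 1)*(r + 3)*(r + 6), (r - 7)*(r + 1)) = r + 1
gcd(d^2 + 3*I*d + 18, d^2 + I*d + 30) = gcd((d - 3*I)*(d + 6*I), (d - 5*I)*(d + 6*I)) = d + 6*I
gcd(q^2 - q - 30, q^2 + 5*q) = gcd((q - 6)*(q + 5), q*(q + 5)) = q + 5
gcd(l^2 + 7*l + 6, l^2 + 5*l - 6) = l + 6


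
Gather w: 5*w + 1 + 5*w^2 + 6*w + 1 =5*w^2 + 11*w + 2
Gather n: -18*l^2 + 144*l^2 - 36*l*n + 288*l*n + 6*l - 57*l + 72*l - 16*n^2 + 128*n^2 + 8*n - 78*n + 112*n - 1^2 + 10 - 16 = 126*l^2 + 21*l + 112*n^2 + n*(252*l + 42) - 7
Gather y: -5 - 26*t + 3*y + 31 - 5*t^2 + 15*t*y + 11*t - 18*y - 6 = -5*t^2 - 15*t + y*(15*t - 15) + 20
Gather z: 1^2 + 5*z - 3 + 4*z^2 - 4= 4*z^2 + 5*z - 6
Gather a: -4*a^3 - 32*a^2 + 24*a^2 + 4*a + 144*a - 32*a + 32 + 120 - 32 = -4*a^3 - 8*a^2 + 116*a + 120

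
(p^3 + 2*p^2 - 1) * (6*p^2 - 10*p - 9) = 6*p^5 + 2*p^4 - 29*p^3 - 24*p^2 + 10*p + 9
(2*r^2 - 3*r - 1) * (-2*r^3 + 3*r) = -4*r^5 + 6*r^4 + 8*r^3 - 9*r^2 - 3*r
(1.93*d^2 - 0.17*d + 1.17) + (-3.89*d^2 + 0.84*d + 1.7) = -1.96*d^2 + 0.67*d + 2.87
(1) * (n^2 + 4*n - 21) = n^2 + 4*n - 21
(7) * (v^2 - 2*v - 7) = 7*v^2 - 14*v - 49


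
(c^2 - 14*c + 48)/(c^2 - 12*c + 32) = (c - 6)/(c - 4)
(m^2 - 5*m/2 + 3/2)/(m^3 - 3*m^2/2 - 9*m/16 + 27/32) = 16*(m - 1)/(16*m^2 - 9)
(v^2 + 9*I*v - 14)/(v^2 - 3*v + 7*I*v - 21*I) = (v + 2*I)/(v - 3)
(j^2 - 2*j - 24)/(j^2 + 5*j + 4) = (j - 6)/(j + 1)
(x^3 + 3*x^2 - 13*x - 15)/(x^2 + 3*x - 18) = (x^2 + 6*x + 5)/(x + 6)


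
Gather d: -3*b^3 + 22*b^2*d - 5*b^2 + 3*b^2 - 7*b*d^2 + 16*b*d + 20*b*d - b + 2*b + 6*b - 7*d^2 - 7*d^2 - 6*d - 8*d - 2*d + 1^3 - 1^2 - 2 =-3*b^3 - 2*b^2 + 7*b + d^2*(-7*b - 14) + d*(22*b^2 + 36*b - 16) - 2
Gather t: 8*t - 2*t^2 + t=-2*t^2 + 9*t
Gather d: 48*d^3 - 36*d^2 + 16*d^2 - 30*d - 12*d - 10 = 48*d^3 - 20*d^2 - 42*d - 10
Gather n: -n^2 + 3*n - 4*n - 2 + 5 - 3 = -n^2 - n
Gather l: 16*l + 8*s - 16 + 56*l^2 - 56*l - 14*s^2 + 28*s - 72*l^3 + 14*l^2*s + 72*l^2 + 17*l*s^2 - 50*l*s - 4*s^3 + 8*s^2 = -72*l^3 + l^2*(14*s + 128) + l*(17*s^2 - 50*s - 40) - 4*s^3 - 6*s^2 + 36*s - 16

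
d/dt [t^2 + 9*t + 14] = 2*t + 9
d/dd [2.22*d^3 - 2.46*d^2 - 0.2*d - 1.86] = 6.66*d^2 - 4.92*d - 0.2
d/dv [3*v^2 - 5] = 6*v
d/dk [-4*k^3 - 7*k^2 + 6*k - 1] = -12*k^2 - 14*k + 6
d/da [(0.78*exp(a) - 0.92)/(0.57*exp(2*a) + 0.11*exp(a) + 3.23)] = (-0.4446*exp(2*a) + 1.0488*exp(a) + 2.6206)*exp(a)/(0.3249*exp(4*a) + 0.1254*exp(3*a) + 3.6943*exp(2*a) + 0.7106*exp(a) + 10.4329)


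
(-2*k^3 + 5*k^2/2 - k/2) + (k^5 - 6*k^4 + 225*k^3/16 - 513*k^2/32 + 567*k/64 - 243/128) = k^5 - 6*k^4 + 193*k^3/16 - 433*k^2/32 + 535*k/64 - 243/128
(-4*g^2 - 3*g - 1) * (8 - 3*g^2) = 12*g^4 + 9*g^3 - 29*g^2 - 24*g - 8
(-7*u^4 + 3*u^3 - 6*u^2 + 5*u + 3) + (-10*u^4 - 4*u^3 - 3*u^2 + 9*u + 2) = -17*u^4 - u^3 - 9*u^2 + 14*u + 5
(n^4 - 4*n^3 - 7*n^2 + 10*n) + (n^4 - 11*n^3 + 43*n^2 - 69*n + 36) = 2*n^4 - 15*n^3 + 36*n^2 - 59*n + 36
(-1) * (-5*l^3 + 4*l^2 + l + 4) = 5*l^3 - 4*l^2 - l - 4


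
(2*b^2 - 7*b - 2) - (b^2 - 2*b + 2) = b^2 - 5*b - 4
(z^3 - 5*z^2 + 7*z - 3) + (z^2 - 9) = z^3 - 4*z^2 + 7*z - 12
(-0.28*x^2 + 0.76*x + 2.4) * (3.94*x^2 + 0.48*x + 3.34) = -1.1032*x^4 + 2.86*x^3 + 8.8856*x^2 + 3.6904*x + 8.016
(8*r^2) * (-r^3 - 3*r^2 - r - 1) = -8*r^5 - 24*r^4 - 8*r^3 - 8*r^2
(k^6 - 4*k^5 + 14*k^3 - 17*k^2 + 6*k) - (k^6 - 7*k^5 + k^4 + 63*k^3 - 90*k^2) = 3*k^5 - k^4 - 49*k^3 + 73*k^2 + 6*k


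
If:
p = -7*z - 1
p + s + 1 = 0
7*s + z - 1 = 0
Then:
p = -57/50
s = 7/50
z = 1/50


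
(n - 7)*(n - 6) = n^2 - 13*n + 42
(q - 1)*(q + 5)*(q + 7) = q^3 + 11*q^2 + 23*q - 35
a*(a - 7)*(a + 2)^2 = a^4 - 3*a^3 - 24*a^2 - 28*a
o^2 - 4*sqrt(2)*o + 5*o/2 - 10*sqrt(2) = (o + 5/2)*(o - 4*sqrt(2))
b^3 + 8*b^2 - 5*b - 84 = (b - 3)*(b + 4)*(b + 7)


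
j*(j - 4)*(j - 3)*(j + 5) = j^4 - 2*j^3 - 23*j^2 + 60*j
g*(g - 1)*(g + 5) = g^3 + 4*g^2 - 5*g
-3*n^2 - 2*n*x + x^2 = (-3*n + x)*(n + x)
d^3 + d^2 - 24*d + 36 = (d - 3)*(d - 2)*(d + 6)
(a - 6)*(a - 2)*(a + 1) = a^3 - 7*a^2 + 4*a + 12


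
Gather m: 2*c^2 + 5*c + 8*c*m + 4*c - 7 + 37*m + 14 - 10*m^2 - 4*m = 2*c^2 + 9*c - 10*m^2 + m*(8*c + 33) + 7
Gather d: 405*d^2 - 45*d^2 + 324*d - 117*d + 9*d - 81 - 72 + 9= 360*d^2 + 216*d - 144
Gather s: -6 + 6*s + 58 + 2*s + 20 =8*s + 72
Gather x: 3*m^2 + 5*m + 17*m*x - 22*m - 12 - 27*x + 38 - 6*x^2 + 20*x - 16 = 3*m^2 - 17*m - 6*x^2 + x*(17*m - 7) + 10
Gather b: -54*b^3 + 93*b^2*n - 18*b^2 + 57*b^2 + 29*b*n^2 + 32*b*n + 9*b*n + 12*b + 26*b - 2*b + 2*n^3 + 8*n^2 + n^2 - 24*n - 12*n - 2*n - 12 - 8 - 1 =-54*b^3 + b^2*(93*n + 39) + b*(29*n^2 + 41*n + 36) + 2*n^3 + 9*n^2 - 38*n - 21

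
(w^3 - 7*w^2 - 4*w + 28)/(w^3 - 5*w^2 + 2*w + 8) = (w^2 - 5*w - 14)/(w^2 - 3*w - 4)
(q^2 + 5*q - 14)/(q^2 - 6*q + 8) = (q + 7)/(q - 4)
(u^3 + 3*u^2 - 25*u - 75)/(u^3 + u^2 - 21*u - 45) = (u + 5)/(u + 3)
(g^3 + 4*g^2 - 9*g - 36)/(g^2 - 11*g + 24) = (g^2 + 7*g + 12)/(g - 8)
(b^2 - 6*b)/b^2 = (b - 6)/b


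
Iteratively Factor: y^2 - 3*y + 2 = (y - 1)*(y - 2)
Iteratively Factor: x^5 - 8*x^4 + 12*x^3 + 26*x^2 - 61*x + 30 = (x - 3)*(x^4 - 5*x^3 - 3*x^2 + 17*x - 10) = (x - 3)*(x - 1)*(x^3 - 4*x^2 - 7*x + 10) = (x - 3)*(x - 1)^2*(x^2 - 3*x - 10) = (x - 5)*(x - 3)*(x - 1)^2*(x + 2)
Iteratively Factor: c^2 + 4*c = (c)*(c + 4)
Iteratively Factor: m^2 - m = (m - 1)*(m)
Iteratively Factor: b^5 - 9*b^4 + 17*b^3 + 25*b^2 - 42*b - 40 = (b + 1)*(b^4 - 10*b^3 + 27*b^2 - 2*b - 40) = (b - 5)*(b + 1)*(b^3 - 5*b^2 + 2*b + 8) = (b - 5)*(b - 4)*(b + 1)*(b^2 - b - 2) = (b - 5)*(b - 4)*(b + 1)^2*(b - 2)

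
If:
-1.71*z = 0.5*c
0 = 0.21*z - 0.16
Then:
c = -2.61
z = 0.76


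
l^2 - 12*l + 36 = (l - 6)^2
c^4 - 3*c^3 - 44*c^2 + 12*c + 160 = (c - 8)*(c - 2)*(c + 2)*(c + 5)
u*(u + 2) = u^2 + 2*u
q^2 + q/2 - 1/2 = (q - 1/2)*(q + 1)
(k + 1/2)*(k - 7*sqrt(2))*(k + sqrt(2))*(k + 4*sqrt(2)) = k^4 - 2*sqrt(2)*k^3 + k^3/2 - 62*k^2 - sqrt(2)*k^2 - 56*sqrt(2)*k - 31*k - 28*sqrt(2)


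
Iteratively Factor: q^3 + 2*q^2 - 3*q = (q - 1)*(q^2 + 3*q) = q*(q - 1)*(q + 3)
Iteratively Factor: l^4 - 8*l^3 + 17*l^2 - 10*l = (l)*(l^3 - 8*l^2 + 17*l - 10) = l*(l - 5)*(l^2 - 3*l + 2) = l*(l - 5)*(l - 1)*(l - 2)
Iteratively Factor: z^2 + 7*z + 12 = (z + 4)*(z + 3)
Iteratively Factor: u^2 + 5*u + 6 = (u + 2)*(u + 3)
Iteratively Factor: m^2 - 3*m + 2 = (m - 2)*(m - 1)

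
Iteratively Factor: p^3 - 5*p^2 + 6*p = (p - 3)*(p^2 - 2*p) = (p - 3)*(p - 2)*(p)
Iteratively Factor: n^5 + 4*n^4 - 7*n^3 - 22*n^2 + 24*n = (n + 4)*(n^4 - 7*n^2 + 6*n) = n*(n + 4)*(n^3 - 7*n + 6) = n*(n - 1)*(n + 4)*(n^2 + n - 6) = n*(n - 2)*(n - 1)*(n + 4)*(n + 3)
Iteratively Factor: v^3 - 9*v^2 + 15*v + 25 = (v + 1)*(v^2 - 10*v + 25) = (v - 5)*(v + 1)*(v - 5)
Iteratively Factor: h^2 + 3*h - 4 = (h + 4)*(h - 1)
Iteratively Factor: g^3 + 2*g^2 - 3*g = (g - 1)*(g^2 + 3*g) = g*(g - 1)*(g + 3)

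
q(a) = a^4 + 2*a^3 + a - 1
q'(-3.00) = -53.00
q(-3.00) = 23.00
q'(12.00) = 7777.00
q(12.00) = 24203.00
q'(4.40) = 457.90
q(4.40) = 548.58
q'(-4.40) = -223.58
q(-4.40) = 199.04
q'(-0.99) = 3.00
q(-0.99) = -2.97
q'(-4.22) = -192.76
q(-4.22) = 161.62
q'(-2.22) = -13.19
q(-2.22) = -0.81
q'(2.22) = 74.33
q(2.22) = 47.39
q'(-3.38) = -84.91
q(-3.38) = 48.91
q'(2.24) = 76.06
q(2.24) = 48.90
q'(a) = 4*a^3 + 6*a^2 + 1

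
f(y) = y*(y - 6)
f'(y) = 2*y - 6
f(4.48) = -6.81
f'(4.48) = 2.96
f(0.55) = -3.00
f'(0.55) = -4.90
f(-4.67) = 49.83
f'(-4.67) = -15.34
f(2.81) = -8.96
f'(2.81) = -0.38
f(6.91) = 6.29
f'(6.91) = 7.82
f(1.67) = -7.23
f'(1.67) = -2.66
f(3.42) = -8.82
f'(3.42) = 0.84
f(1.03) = -5.12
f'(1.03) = -3.94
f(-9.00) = 135.00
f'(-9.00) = -24.00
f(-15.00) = 315.00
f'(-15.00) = -36.00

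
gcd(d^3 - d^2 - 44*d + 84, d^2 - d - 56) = d + 7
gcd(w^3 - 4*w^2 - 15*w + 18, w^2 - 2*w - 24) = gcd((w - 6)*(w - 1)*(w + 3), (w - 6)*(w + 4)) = w - 6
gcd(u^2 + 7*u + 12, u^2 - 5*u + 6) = 1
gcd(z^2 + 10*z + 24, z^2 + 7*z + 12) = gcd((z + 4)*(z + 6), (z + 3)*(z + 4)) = z + 4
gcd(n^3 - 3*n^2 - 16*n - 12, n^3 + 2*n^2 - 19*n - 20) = n + 1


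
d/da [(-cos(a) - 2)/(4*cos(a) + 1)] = -7*sin(a)/(4*cos(a) + 1)^2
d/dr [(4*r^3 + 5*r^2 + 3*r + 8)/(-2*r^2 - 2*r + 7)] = (-8*r^4 - 16*r^3 + 80*r^2 + 102*r + 37)/(4*r^4 + 8*r^3 - 24*r^2 - 28*r + 49)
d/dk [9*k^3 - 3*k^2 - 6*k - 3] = 27*k^2 - 6*k - 6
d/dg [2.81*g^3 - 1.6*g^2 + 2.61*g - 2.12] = 8.43*g^2 - 3.2*g + 2.61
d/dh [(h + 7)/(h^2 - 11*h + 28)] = (h^2 - 11*h - (h + 7)*(2*h - 11) + 28)/(h^2 - 11*h + 28)^2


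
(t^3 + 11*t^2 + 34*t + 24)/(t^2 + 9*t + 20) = (t^2 + 7*t + 6)/(t + 5)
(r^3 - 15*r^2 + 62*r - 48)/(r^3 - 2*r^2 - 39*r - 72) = (r^2 - 7*r + 6)/(r^2 + 6*r + 9)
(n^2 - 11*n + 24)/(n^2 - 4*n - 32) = (n - 3)/(n + 4)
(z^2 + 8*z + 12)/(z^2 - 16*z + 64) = (z^2 + 8*z + 12)/(z^2 - 16*z + 64)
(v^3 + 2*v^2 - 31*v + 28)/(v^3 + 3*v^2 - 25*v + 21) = (v - 4)/(v - 3)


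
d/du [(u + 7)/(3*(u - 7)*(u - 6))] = (-u^2 - 14*u + 133)/(3*(u^4 - 26*u^3 + 253*u^2 - 1092*u + 1764))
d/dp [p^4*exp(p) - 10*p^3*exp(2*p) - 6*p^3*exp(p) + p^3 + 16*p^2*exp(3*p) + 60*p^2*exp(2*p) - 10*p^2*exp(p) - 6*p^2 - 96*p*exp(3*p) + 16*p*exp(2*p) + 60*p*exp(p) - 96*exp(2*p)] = p^4*exp(p) - 20*p^3*exp(2*p) - 2*p^3*exp(p) + 48*p^2*exp(3*p) + 90*p^2*exp(2*p) - 28*p^2*exp(p) + 3*p^2 - 256*p*exp(3*p) + 152*p*exp(2*p) + 40*p*exp(p) - 12*p - 96*exp(3*p) - 176*exp(2*p) + 60*exp(p)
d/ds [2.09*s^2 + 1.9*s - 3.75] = 4.18*s + 1.9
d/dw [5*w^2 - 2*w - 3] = 10*w - 2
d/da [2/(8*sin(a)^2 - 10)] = -4*sin(2*a)/(2*cos(2*a) + 3)^2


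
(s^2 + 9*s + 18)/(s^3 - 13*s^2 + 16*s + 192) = (s + 6)/(s^2 - 16*s + 64)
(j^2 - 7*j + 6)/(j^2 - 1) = (j - 6)/(j + 1)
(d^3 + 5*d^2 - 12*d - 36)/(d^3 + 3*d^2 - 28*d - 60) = (d - 3)/(d - 5)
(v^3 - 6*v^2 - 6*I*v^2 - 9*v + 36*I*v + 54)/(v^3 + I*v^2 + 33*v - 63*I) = (v - 6)/(v + 7*I)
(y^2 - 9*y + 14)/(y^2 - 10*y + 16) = (y - 7)/(y - 8)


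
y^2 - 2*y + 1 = (y - 1)^2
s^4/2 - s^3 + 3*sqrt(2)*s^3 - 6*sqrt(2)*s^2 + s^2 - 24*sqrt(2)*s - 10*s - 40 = (s - 4)*(s + 5*sqrt(2))*(sqrt(2)*s/2 + 1)*(sqrt(2)*s/2 + sqrt(2))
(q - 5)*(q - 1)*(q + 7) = q^3 + q^2 - 37*q + 35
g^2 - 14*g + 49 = (g - 7)^2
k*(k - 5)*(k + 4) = k^3 - k^2 - 20*k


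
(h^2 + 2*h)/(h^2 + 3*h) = (h + 2)/(h + 3)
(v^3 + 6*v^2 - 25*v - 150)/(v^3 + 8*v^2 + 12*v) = (v^2 - 25)/(v*(v + 2))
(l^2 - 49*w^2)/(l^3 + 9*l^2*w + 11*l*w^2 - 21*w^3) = (-l + 7*w)/(-l^2 - 2*l*w + 3*w^2)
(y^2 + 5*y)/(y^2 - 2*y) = (y + 5)/(y - 2)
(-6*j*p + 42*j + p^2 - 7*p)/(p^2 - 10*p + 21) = (-6*j + p)/(p - 3)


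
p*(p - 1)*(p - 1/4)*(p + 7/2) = p^4 + 9*p^3/4 - 33*p^2/8 + 7*p/8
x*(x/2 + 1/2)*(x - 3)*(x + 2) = x^4/2 - 7*x^2/2 - 3*x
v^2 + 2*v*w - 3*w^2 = (v - w)*(v + 3*w)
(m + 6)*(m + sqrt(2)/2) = m^2 + sqrt(2)*m/2 + 6*m + 3*sqrt(2)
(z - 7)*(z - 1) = z^2 - 8*z + 7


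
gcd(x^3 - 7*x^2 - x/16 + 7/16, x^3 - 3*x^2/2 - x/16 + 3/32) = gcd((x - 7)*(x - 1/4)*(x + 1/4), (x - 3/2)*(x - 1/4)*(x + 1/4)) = x^2 - 1/16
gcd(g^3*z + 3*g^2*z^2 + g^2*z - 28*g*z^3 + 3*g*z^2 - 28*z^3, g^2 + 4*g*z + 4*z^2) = 1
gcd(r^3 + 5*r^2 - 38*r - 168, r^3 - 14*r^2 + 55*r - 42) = r - 6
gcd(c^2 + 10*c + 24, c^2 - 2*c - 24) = c + 4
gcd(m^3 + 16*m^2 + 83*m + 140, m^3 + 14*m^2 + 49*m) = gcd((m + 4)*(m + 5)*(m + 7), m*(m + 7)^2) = m + 7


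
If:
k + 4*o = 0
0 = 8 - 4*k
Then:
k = 2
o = -1/2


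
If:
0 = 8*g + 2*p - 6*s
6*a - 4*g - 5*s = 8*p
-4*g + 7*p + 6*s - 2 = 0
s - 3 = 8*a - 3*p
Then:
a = -19/70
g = -83/140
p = 17/35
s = -22/35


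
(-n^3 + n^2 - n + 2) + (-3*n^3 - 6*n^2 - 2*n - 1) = -4*n^3 - 5*n^2 - 3*n + 1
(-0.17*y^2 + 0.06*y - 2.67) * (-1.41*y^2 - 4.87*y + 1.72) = 0.2397*y^4 + 0.7433*y^3 + 3.1801*y^2 + 13.1061*y - 4.5924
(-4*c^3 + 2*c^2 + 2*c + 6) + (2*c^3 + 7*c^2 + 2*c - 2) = -2*c^3 + 9*c^2 + 4*c + 4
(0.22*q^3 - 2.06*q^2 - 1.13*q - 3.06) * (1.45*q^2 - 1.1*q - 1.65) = 0.319*q^5 - 3.229*q^4 + 0.2645*q^3 + 0.205*q^2 + 5.2305*q + 5.049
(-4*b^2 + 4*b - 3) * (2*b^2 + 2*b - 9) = -8*b^4 + 38*b^2 - 42*b + 27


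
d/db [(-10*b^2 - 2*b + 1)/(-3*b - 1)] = 5*(6*b^2 + 4*b + 1)/(9*b^2 + 6*b + 1)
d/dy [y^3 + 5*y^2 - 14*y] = 3*y^2 + 10*y - 14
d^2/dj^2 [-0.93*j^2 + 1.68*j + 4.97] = -1.86000000000000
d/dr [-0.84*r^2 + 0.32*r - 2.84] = 0.32 - 1.68*r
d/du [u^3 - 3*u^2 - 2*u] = 3*u^2 - 6*u - 2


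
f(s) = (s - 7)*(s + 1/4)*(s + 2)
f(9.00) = 203.50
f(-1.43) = 5.67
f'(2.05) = -22.12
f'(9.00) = 142.25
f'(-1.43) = 4.47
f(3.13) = -67.10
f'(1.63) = -22.76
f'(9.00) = 142.25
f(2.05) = -46.11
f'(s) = (s - 7)*(s + 1/4) + (s - 7)*(s + 2) + (s + 1/4)*(s + 2)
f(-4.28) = -103.65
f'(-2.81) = 35.13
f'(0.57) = -19.69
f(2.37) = -53.01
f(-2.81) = -20.34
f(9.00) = 203.50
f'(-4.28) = 80.37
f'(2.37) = -20.91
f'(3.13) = -15.59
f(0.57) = -13.55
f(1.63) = -36.65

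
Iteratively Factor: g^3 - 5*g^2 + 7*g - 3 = (g - 1)*(g^2 - 4*g + 3) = (g - 3)*(g - 1)*(g - 1)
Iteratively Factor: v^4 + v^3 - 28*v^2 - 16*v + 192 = (v + 4)*(v^3 - 3*v^2 - 16*v + 48) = (v + 4)^2*(v^2 - 7*v + 12) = (v - 3)*(v + 4)^2*(v - 4)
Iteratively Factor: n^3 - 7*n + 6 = (n - 2)*(n^2 + 2*n - 3) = (n - 2)*(n + 3)*(n - 1)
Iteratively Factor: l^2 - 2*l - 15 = (l - 5)*(l + 3)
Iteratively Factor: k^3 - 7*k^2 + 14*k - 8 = (k - 1)*(k^2 - 6*k + 8) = (k - 2)*(k - 1)*(k - 4)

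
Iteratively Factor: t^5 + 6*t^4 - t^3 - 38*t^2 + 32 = (t - 2)*(t^4 + 8*t^3 + 15*t^2 - 8*t - 16) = (t - 2)*(t - 1)*(t^3 + 9*t^2 + 24*t + 16) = (t - 2)*(t - 1)*(t + 4)*(t^2 + 5*t + 4) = (t - 2)*(t - 1)*(t + 4)^2*(t + 1)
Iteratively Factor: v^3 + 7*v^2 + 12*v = (v)*(v^2 + 7*v + 12) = v*(v + 3)*(v + 4)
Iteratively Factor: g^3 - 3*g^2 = (g - 3)*(g^2) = g*(g - 3)*(g)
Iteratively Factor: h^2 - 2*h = (h - 2)*(h)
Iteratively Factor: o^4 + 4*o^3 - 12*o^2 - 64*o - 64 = (o + 4)*(o^3 - 12*o - 16) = (o - 4)*(o + 4)*(o^2 + 4*o + 4) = (o - 4)*(o + 2)*(o + 4)*(o + 2)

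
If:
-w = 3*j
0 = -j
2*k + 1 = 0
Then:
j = 0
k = -1/2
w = 0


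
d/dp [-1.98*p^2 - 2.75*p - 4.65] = -3.96*p - 2.75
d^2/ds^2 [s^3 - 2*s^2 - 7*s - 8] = 6*s - 4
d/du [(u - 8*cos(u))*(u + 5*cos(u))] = 3*u*sin(u) + 2*u + 40*sin(2*u) - 3*cos(u)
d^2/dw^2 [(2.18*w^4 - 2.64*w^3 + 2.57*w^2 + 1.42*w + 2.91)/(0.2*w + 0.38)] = (0.5232*w^4 + 2.43968*w^3 + 2.573664*w^2 - 2.287296*w + 0.759176)/(0.008*w^3 + 0.0456*w^2 + 0.08664*w + 0.054872)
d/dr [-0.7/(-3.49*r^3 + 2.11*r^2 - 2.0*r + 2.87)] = (-7.329*r^2 + 2.954*r - 1.4)/(3.49*r^3 - 2.11*r^2 + 2.0*r - 2.87)^2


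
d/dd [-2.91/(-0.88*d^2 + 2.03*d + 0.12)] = (5.9073 - 5.1216*d)/(-0.88*d^2 + 2.03*d + 0.12)^2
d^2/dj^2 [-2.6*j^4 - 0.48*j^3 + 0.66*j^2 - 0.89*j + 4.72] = -31.2*j^2 - 2.88*j + 1.32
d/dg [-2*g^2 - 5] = -4*g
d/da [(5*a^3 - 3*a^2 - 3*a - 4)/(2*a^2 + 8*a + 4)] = (5*a^4 + 40*a^3 + 21*a^2 - 4*a + 10)/(2*(a^4 + 8*a^3 + 20*a^2 + 16*a + 4))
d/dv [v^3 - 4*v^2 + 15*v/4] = 3*v^2 - 8*v + 15/4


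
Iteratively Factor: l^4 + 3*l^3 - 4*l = (l - 1)*(l^3 + 4*l^2 + 4*l) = (l - 1)*(l + 2)*(l^2 + 2*l) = l*(l - 1)*(l + 2)*(l + 2)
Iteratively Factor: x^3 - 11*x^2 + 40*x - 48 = (x - 3)*(x^2 - 8*x + 16) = (x - 4)*(x - 3)*(x - 4)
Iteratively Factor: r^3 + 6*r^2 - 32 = (r + 4)*(r^2 + 2*r - 8) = (r - 2)*(r + 4)*(r + 4)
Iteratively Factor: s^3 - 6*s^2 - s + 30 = (s + 2)*(s^2 - 8*s + 15) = (s - 5)*(s + 2)*(s - 3)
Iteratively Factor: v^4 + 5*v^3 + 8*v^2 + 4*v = (v)*(v^3 + 5*v^2 + 8*v + 4) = v*(v + 2)*(v^2 + 3*v + 2) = v*(v + 2)^2*(v + 1)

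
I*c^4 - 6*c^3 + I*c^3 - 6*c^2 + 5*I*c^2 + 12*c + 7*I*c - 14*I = (c - 1)*(c + 2)*(c + 7*I)*(I*c + 1)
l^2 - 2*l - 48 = (l - 8)*(l + 6)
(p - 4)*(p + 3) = p^2 - p - 12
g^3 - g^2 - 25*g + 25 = (g - 5)*(g - 1)*(g + 5)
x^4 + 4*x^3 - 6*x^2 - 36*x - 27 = (x - 3)*(x + 1)*(x + 3)^2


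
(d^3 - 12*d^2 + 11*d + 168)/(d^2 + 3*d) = d - 15 + 56/d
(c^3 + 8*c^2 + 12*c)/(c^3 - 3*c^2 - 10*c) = (c + 6)/(c - 5)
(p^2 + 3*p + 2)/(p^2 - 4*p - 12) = (p + 1)/(p - 6)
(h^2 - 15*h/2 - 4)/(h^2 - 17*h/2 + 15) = (2*h^2 - 15*h - 8)/(2*h^2 - 17*h + 30)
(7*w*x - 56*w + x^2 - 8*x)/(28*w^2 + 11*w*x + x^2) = (x - 8)/(4*w + x)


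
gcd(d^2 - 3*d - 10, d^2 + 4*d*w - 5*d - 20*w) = d - 5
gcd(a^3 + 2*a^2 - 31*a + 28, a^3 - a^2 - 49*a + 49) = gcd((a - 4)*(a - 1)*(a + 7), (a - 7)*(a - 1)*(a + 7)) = a^2 + 6*a - 7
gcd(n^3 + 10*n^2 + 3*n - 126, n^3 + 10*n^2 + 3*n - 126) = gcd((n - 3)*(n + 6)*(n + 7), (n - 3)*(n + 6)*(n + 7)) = n^3 + 10*n^2 + 3*n - 126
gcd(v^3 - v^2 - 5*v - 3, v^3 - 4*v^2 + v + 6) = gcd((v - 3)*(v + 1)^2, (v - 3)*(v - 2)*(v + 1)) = v^2 - 2*v - 3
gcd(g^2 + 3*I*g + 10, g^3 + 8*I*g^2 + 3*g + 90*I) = g + 5*I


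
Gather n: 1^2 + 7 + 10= 18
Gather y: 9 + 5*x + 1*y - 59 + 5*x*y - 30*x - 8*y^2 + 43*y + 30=-25*x - 8*y^2 + y*(5*x + 44) - 20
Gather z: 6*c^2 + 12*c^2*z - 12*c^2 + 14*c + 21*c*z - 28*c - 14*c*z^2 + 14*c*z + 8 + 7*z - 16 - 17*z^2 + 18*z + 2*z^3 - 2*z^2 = -6*c^2 - 14*c + 2*z^3 + z^2*(-14*c - 19) + z*(12*c^2 + 35*c + 25) - 8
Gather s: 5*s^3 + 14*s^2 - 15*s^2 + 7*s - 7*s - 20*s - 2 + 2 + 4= 5*s^3 - s^2 - 20*s + 4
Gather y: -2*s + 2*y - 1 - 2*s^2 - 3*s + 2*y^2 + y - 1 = -2*s^2 - 5*s + 2*y^2 + 3*y - 2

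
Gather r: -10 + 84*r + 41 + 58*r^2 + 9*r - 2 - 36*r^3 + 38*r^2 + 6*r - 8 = -36*r^3 + 96*r^2 + 99*r + 21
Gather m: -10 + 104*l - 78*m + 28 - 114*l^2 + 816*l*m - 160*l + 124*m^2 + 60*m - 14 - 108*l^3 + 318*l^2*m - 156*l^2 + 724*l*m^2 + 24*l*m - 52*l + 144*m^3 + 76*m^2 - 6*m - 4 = -108*l^3 - 270*l^2 - 108*l + 144*m^3 + m^2*(724*l + 200) + m*(318*l^2 + 840*l - 24)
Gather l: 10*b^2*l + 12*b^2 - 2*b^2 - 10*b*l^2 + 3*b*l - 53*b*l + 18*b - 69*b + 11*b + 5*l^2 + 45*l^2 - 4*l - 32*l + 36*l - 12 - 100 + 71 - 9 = 10*b^2 - 40*b + l^2*(50 - 10*b) + l*(10*b^2 - 50*b) - 50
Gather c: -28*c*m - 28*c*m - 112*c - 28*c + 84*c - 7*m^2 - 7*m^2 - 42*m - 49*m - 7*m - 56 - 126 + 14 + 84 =c*(-56*m - 56) - 14*m^2 - 98*m - 84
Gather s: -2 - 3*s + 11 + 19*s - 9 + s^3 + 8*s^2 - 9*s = s^3 + 8*s^2 + 7*s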